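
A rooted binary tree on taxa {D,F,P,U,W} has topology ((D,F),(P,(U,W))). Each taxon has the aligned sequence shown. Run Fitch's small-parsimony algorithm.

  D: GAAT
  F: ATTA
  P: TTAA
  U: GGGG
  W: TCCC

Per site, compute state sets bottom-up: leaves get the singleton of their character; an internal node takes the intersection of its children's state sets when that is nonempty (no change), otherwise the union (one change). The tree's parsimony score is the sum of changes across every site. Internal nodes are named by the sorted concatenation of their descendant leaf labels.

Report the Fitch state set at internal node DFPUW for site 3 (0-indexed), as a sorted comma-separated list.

A

[col 0] DF: children D:{G}, F:{A} ∪→ {A,G}; cost 1
[col 0] UW: children U:{G}, W:{T} ∪→ {G,T}; cost 1
[col 0] PUW: children P:{T}, UW:{G,T} ∩→ {T}; cost 0
[col 0] DFPUW: children DF:{A,G}, PUW:{T} ∪→ {A,G,T}; cost 1
[col 1] DF: children D:{A}, F:{T} ∪→ {A,T}; cost 1
[col 1] UW: children U:{G}, W:{C} ∪→ {C,G}; cost 1
[col 1] PUW: children P:{T}, UW:{C,G} ∪→ {C,G,T}; cost 1
[col 1] DFPUW: children DF:{A,T}, PUW:{C,G,T} ∩→ {T}; cost 0
[col 2] DF: children D:{A}, F:{T} ∪→ {A,T}; cost 1
[col 2] UW: children U:{G}, W:{C} ∪→ {C,G}; cost 1
[col 2] PUW: children P:{A}, UW:{C,G} ∪→ {A,C,G}; cost 1
[col 2] DFPUW: children DF:{A,T}, PUW:{A,C,G} ∩→ {A}; cost 0
[col 3] DF: children D:{T}, F:{A} ∪→ {A,T}; cost 1
[col 3] UW: children U:{G}, W:{C} ∪→ {C,G}; cost 1
[col 3] PUW: children P:{A}, UW:{C,G} ∪→ {A,C,G}; cost 1
[col 3] DFPUW: children DF:{A,T}, PUW:{A,C,G} ∩→ {A}; cost 0
per-site changes: [3, 3, 3, 3]; total = 12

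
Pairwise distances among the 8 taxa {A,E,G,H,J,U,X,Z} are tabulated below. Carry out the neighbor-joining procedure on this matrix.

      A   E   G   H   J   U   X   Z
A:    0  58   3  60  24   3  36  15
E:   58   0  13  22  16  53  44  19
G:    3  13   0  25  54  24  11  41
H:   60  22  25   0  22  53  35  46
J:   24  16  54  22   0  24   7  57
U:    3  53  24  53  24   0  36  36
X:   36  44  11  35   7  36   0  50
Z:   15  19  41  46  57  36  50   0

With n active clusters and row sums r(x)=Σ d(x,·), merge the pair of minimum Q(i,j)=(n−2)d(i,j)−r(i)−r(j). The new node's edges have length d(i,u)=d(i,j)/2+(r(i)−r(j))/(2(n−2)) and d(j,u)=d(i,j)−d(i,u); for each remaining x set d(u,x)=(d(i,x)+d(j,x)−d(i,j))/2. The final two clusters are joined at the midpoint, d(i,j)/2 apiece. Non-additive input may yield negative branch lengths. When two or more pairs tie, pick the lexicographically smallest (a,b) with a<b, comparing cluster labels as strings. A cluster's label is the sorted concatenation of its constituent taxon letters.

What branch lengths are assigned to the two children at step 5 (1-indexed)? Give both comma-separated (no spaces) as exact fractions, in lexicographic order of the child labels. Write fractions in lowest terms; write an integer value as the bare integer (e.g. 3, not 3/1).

91/8,25/8

1. join A+U (d=3, Q=-410) ⇒ AU; edges |A|=-1, |U|=4
  updated: d(AU,E)=54, d(AU,G)=12, d(AU,H)=55, d(AU,J)=45/2, d(AU,X)=69/2, d(AU,Z)=24
2. join J+X (d=7, Q=-325) ⇒ JX; edges |J|=16/5, |X|=19/5
  updated: d(AU,JX)=25, d(E,JX)=53/2, d(G,JX)=29, d(H,JX)=25, d(JX,Z)=50
3. join AU+Z (d=24, Q=-254) ⇒ AUZ; edges |AU|=43/4, |Z|=53/4
  updated: d(AUZ,E)=49/2, d(AUZ,G)=29/2, d(AUZ,H)=77/2, d(AUZ,JX)=51/2
4. join H+JX (d=25, Q=-283/2) ⇒ HJX; edges |H|=53/4, |JX|=47/4
  updated: d(AUZ,HJX)=39/2, d(E,HJX)=47/4, d(G,HJX)=29/2
5. join AUZ+G (d=29/2, Q=-143/2) ⇒ AGUZ; edges |AUZ|=91/8, |G|=25/8
  updated: d(AGUZ,E)=23/2, d(AGUZ,HJX)=39/4
6. join AGUZ+E (d=23/2, Q=-33) ⇒ AEGUZ; edges |AGUZ|=19/4, |E|=27/4
  updated: d(AEGUZ,HJX)=5
7. join AEGUZ+HJX (d=5) ⇒ AEGHJUXZ; edges |AEGUZ|=5/2, |HJX|=5/2
final tree: (((((A:-1,U:4):43/4,Z:53/4):91/8,G:25/8):19/4,E:27/4):5/2,(H:53/4,(J:16/5,X:19/5):47/4):5/2)
total length: 90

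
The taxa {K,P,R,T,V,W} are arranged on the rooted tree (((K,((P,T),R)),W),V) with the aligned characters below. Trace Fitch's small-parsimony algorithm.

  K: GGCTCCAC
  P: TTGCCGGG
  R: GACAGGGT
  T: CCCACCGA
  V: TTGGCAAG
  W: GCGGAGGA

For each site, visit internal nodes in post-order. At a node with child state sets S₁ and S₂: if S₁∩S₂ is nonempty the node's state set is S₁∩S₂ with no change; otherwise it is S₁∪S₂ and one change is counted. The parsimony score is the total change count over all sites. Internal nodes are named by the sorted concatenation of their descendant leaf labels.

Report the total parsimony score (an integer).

PT@0: {T} ∪ {C} = {C,T} (union, +1)
PRT@0: {C,T} ∪ {G} = {C,G,T} (union, +1)
KPRT@0: {G} ∩ {C,G,T} = {G} (intersection, +0)
KPRTW@0: {G} ∩ {G} = {G} (intersection, +0)
KPRTVW@0: {G} ∪ {T} = {G,T} (union, +1)
PT@1: {T} ∪ {C} = {C,T} (union, +1)
PRT@1: {C,T} ∪ {A} = {A,C,T} (union, +1)
KPRT@1: {G} ∪ {A,C,T} = {A,C,G,T} (union, +1)
KPRTW@1: {A,C,G,T} ∩ {C} = {C} (intersection, +0)
KPRTVW@1: {C} ∪ {T} = {C,T} (union, +1)
PT@2: {G} ∪ {C} = {C,G} (union, +1)
PRT@2: {C,G} ∩ {C} = {C} (intersection, +0)
KPRT@2: {C} ∩ {C} = {C} (intersection, +0)
KPRTW@2: {C} ∪ {G} = {C,G} (union, +1)
KPRTVW@2: {C,G} ∩ {G} = {G} (intersection, +0)
PT@3: {C} ∪ {A} = {A,C} (union, +1)
PRT@3: {A,C} ∩ {A} = {A} (intersection, +0)
KPRT@3: {T} ∪ {A} = {A,T} (union, +1)
KPRTW@3: {A,T} ∪ {G} = {A,G,T} (union, +1)
KPRTVW@3: {A,G,T} ∩ {G} = {G} (intersection, +0)
PT@4: {C} ∩ {C} = {C} (intersection, +0)
PRT@4: {C} ∪ {G} = {C,G} (union, +1)
KPRT@4: {C} ∩ {C,G} = {C} (intersection, +0)
KPRTW@4: {C} ∪ {A} = {A,C} (union, +1)
KPRTVW@4: {A,C} ∩ {C} = {C} (intersection, +0)
PT@5: {G} ∪ {C} = {C,G} (union, +1)
PRT@5: {C,G} ∩ {G} = {G} (intersection, +0)
KPRT@5: {C} ∪ {G} = {C,G} (union, +1)
KPRTW@5: {C,G} ∩ {G} = {G} (intersection, +0)
KPRTVW@5: {G} ∪ {A} = {A,G} (union, +1)
PT@6: {G} ∩ {G} = {G} (intersection, +0)
PRT@6: {G} ∩ {G} = {G} (intersection, +0)
KPRT@6: {A} ∪ {G} = {A,G} (union, +1)
KPRTW@6: {A,G} ∩ {G} = {G} (intersection, +0)
KPRTVW@6: {G} ∪ {A} = {A,G} (union, +1)
PT@7: {G} ∪ {A} = {A,G} (union, +1)
PRT@7: {A,G} ∪ {T} = {A,G,T} (union, +1)
KPRT@7: {C} ∪ {A,G,T} = {A,C,G,T} (union, +1)
KPRTW@7: {A,C,G,T} ∩ {A} = {A} (intersection, +0)
KPRTVW@7: {A} ∪ {G} = {A,G} (union, +1)
per-site changes: [3, 4, 2, 3, 2, 3, 2, 4]; total = 23

23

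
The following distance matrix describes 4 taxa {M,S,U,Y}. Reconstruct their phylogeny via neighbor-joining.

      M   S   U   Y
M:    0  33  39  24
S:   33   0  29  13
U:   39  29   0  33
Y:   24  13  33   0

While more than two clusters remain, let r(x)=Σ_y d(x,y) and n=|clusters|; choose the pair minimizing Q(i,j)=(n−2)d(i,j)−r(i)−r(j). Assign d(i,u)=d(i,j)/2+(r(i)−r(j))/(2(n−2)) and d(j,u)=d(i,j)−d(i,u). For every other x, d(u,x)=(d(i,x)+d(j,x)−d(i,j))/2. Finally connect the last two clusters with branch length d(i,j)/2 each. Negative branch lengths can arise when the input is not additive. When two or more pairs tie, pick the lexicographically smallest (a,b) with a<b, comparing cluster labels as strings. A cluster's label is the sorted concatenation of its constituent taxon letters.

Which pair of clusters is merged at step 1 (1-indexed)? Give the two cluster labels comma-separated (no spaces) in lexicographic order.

M,U

iteration 1: select M,U (d=39, Q=-119); attach at lengths (73/4, 83/4); label the merged cluster MU
  updated: d(MU,S)=23/2, d(MU,Y)=9
iteration 2: select MU,S (d=23/2, Q=-67/2); attach at lengths (15/4, 31/4); label the merged cluster MSU
  updated: d(MSU,Y)=21/4
iteration 3: select MSU,Y (d=21/4); attach at lengths (21/8, 21/8); label the merged cluster MSUY
final tree: (((M:73/4,U:83/4):15/4,S:31/4):21/8,Y:21/8)
total length: 223/4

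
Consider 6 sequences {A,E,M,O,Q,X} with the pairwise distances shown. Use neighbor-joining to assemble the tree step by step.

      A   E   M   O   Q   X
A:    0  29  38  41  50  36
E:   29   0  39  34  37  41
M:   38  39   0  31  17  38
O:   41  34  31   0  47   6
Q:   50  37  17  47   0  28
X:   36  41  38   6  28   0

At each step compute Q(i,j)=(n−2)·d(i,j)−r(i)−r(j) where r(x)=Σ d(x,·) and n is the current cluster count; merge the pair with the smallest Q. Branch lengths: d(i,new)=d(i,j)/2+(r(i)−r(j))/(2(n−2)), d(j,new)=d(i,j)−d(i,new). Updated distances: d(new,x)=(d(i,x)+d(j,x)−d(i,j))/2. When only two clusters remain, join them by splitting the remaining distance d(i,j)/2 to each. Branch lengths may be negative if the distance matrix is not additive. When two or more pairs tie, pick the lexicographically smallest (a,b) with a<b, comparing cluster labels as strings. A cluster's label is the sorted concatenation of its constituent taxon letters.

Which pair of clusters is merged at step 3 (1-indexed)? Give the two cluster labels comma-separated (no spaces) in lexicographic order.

step 1: merge (O,X) at d=6, Q=-284; branch lengths O→17/4, X→7/4; new cluster OX
  updated: d(A,OX)=71/2, d(E,OX)=69/2, d(M,OX)=63/2, d(OX,Q)=69/2
step 2: merge (M,Q) at d=17, Q=-213; branch lengths M→19/3, Q→32/3; new cluster MQ
  updated: d(A,MQ)=71/2, d(E,MQ)=59/2, d(MQ,OX)=49/2
step 3: merge (A,E) at d=29, Q=-135; branch lengths A→65/4, E→51/4; new cluster AE
  updated: d(AE,MQ)=18, d(AE,OX)=41/2
step 4: merge (AE,MQ) at d=18, Q=-63; branch lengths AE→7, MQ→11; new cluster AEMQ
  updated: d(AEMQ,OX)=27/2
step 5: merge (AEMQ,OX) at d=27/2; branch lengths AEMQ→27/4, OX→27/4; new cluster AEMOQX
final tree: (((A:65/4,E:51/4):7,(M:19/3,Q:32/3):11):27/4,(O:17/4,X:7/4):27/4)
total length: 167/2

A,E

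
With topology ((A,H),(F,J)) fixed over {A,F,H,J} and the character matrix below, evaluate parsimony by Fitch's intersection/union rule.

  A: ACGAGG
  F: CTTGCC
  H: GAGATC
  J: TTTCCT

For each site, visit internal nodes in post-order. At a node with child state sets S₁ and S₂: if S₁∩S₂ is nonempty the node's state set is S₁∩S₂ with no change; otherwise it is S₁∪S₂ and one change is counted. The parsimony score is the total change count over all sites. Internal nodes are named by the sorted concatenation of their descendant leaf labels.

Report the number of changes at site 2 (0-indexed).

AH@0: {A} ∪ {G} = {A,G} (union, +1)
FJ@0: {C} ∪ {T} = {C,T} (union, +1)
AFHJ@0: {A,G} ∪ {C,T} = {A,C,G,T} (union, +1)
AH@1: {C} ∪ {A} = {A,C} (union, +1)
FJ@1: {T} ∩ {T} = {T} (intersection, +0)
AFHJ@1: {A,C} ∪ {T} = {A,C,T} (union, +1)
AH@2: {G} ∩ {G} = {G} (intersection, +0)
FJ@2: {T} ∩ {T} = {T} (intersection, +0)
AFHJ@2: {G} ∪ {T} = {G,T} (union, +1)
AH@3: {A} ∩ {A} = {A} (intersection, +0)
FJ@3: {G} ∪ {C} = {C,G} (union, +1)
AFHJ@3: {A} ∪ {C,G} = {A,C,G} (union, +1)
AH@4: {G} ∪ {T} = {G,T} (union, +1)
FJ@4: {C} ∩ {C} = {C} (intersection, +0)
AFHJ@4: {G,T} ∪ {C} = {C,G,T} (union, +1)
AH@5: {G} ∪ {C} = {C,G} (union, +1)
FJ@5: {C} ∪ {T} = {C,T} (union, +1)
AFHJ@5: {C,G} ∩ {C,T} = {C} (intersection, +0)
per-site changes: [3, 2, 1, 2, 2, 2]; total = 12

1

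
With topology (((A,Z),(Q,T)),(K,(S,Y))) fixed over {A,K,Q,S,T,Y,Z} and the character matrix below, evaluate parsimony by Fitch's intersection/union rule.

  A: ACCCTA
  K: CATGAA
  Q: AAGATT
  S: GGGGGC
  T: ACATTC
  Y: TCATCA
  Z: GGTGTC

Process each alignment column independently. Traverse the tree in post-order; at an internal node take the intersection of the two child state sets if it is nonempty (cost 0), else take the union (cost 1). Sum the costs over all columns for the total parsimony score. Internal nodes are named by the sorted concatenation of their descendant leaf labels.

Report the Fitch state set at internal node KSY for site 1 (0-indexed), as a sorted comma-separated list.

A,C,G

AZ@0: {A} ∪ {G} = {A,G} (union, +1)
QT@0: {A} ∩ {A} = {A} (intersection, +0)
AQTZ@0: {A,G} ∩ {A} = {A} (intersection, +0)
SY@0: {G} ∪ {T} = {G,T} (union, +1)
KSY@0: {C} ∪ {G,T} = {C,G,T} (union, +1)
AKQSTYZ@0: {A} ∪ {C,G,T} = {A,C,G,T} (union, +1)
AZ@1: {C} ∪ {G} = {C,G} (union, +1)
QT@1: {A} ∪ {C} = {A,C} (union, +1)
AQTZ@1: {C,G} ∩ {A,C} = {C} (intersection, +0)
SY@1: {G} ∪ {C} = {C,G} (union, +1)
KSY@1: {A} ∪ {C,G} = {A,C,G} (union, +1)
AKQSTYZ@1: {C} ∩ {A,C,G} = {C} (intersection, +0)
AZ@2: {C} ∪ {T} = {C,T} (union, +1)
QT@2: {G} ∪ {A} = {A,G} (union, +1)
AQTZ@2: {C,T} ∪ {A,G} = {A,C,G,T} (union, +1)
SY@2: {G} ∪ {A} = {A,G} (union, +1)
KSY@2: {T} ∪ {A,G} = {A,G,T} (union, +1)
AKQSTYZ@2: {A,C,G,T} ∩ {A,G,T} = {A,G,T} (intersection, +0)
AZ@3: {C} ∪ {G} = {C,G} (union, +1)
QT@3: {A} ∪ {T} = {A,T} (union, +1)
AQTZ@3: {C,G} ∪ {A,T} = {A,C,G,T} (union, +1)
SY@3: {G} ∪ {T} = {G,T} (union, +1)
KSY@3: {G} ∩ {G,T} = {G} (intersection, +0)
AKQSTYZ@3: {A,C,G,T} ∩ {G} = {G} (intersection, +0)
AZ@4: {T} ∩ {T} = {T} (intersection, +0)
QT@4: {T} ∩ {T} = {T} (intersection, +0)
AQTZ@4: {T} ∩ {T} = {T} (intersection, +0)
SY@4: {G} ∪ {C} = {C,G} (union, +1)
KSY@4: {A} ∪ {C,G} = {A,C,G} (union, +1)
AKQSTYZ@4: {T} ∪ {A,C,G} = {A,C,G,T} (union, +1)
AZ@5: {A} ∪ {C} = {A,C} (union, +1)
QT@5: {T} ∪ {C} = {C,T} (union, +1)
AQTZ@5: {A,C} ∩ {C,T} = {C} (intersection, +0)
SY@5: {C} ∪ {A} = {A,C} (union, +1)
KSY@5: {A} ∩ {A,C} = {A} (intersection, +0)
AKQSTYZ@5: {C} ∪ {A} = {A,C} (union, +1)
per-site changes: [4, 4, 5, 4, 3, 4]; total = 24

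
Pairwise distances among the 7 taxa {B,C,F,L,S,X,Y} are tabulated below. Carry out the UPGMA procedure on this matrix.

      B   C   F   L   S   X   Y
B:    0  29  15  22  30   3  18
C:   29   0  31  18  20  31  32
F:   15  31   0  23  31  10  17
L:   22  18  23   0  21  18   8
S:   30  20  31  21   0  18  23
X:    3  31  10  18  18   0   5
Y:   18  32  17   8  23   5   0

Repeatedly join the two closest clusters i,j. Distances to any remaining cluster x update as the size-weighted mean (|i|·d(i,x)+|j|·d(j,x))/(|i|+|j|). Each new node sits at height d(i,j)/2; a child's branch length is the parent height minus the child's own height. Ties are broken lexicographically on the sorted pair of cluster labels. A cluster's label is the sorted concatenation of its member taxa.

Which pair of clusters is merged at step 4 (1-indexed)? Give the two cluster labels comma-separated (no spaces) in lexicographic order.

step 1: merge (B,X) at d=3; branch lengths B→3/2, X→3/2; new cluster BX
  updated: d(BX,C)=30, d(BX,F)=25/2, d(BX,L)=20, d(BX,S)=24, d(BX,Y)=23/2
step 2: merge (L,Y) at d=8; branch lengths L→4, Y→4; new cluster LY
  updated: d(BX,LY)=63/4, d(C,LY)=25, d(F,LY)=20, d(LY,S)=22
step 3: merge (BX,F) at d=25/2; branch lengths BX→19/4, F→25/4; new cluster BFX
  updated: d(BFX,C)=91/3, d(BFX,LY)=103/6, d(BFX,S)=79/3
step 4: merge (BFX,LY) at d=103/6; branch lengths BFX→7/3, LY→55/12; new cluster BFLXY
  updated: d(BFLXY,C)=141/5, d(BFLXY,S)=123/5
step 5: merge (C,S) at d=20; branch lengths C→10, S→10; new cluster CS
  updated: d(BFLXY,CS)=132/5
step 6: merge (BFLXY,CS) at d=132/5; branch lengths BFLXY→277/60, CS→16/5; new cluster BCFLSXY
final tree: ((((B:3/2,X:3/2):19/4,F:25/4):7/3,(L:4,Y:4):55/12):277/60,(C:10,S:10):16/5)
total length: 851/15

BFX,LY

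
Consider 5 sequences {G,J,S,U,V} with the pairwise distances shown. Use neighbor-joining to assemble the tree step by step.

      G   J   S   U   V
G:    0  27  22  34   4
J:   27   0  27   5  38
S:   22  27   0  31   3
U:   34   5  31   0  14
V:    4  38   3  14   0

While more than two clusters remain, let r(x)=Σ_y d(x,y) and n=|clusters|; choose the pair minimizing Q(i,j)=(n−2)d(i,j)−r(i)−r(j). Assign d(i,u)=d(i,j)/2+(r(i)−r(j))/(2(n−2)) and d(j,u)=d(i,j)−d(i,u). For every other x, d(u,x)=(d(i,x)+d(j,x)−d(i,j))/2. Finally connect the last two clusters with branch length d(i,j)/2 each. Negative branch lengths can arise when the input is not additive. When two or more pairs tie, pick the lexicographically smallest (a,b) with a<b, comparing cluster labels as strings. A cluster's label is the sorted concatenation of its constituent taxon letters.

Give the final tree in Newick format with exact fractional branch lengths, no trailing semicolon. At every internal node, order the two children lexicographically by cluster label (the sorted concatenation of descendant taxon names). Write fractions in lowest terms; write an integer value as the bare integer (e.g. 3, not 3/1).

iteration 1: select J,U (d=5, Q=-166); attach at lengths (14/3, 1/3); label the merged cluster JU
  updated: d(G,JU)=28, d(JU,S)=53/2, d(JU,V)=47/2
iteration 2: select G,V (d=4, Q=-153/2); attach at lengths (63/8, -31/8); label the merged cluster GV
  updated: d(GV,JU)=95/4, d(GV,S)=21/2
iteration 3: select GV,JU (d=95/4, Q=-243/4); attach at lengths (31/8, 159/8); label the merged cluster GJUV
  updated: d(GJUV,S)=53/8
iteration 4: select GJUV,S (d=53/8); attach at lengths (53/16, 53/16); label the merged cluster GJSUV
final tree: (((G:63/8,V:-31/8):31/8,(J:14/3,U:1/3):159/8):53/16,S:53/16)
total length: 315/8

(((G:63/8,V:-31/8):31/8,(J:14/3,U:1/3):159/8):53/16,S:53/16)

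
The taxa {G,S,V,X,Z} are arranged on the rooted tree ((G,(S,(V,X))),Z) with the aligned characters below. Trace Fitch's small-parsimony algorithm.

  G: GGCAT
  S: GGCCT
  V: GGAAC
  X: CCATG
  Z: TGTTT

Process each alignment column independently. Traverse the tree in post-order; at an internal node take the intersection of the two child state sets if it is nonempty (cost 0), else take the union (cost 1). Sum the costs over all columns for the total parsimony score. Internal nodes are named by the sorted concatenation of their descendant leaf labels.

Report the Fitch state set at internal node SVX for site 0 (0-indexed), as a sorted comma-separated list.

G

VX@0: {G} ∪ {C} = {C,G} (union, +1)
SVX@0: {G} ∩ {C,G} = {G} (intersection, +0)
GSVX@0: {G} ∩ {G} = {G} (intersection, +0)
GSVXZ@0: {G} ∪ {T} = {G,T} (union, +1)
VX@1: {G} ∪ {C} = {C,G} (union, +1)
SVX@1: {G} ∩ {C,G} = {G} (intersection, +0)
GSVX@1: {G} ∩ {G} = {G} (intersection, +0)
GSVXZ@1: {G} ∩ {G} = {G} (intersection, +0)
VX@2: {A} ∩ {A} = {A} (intersection, +0)
SVX@2: {C} ∪ {A} = {A,C} (union, +1)
GSVX@2: {C} ∩ {A,C} = {C} (intersection, +0)
GSVXZ@2: {C} ∪ {T} = {C,T} (union, +1)
VX@3: {A} ∪ {T} = {A,T} (union, +1)
SVX@3: {C} ∪ {A,T} = {A,C,T} (union, +1)
GSVX@3: {A} ∩ {A,C,T} = {A} (intersection, +0)
GSVXZ@3: {A} ∪ {T} = {A,T} (union, +1)
VX@4: {C} ∪ {G} = {C,G} (union, +1)
SVX@4: {T} ∪ {C,G} = {C,G,T} (union, +1)
GSVX@4: {T} ∩ {C,G,T} = {T} (intersection, +0)
GSVXZ@4: {T} ∩ {T} = {T} (intersection, +0)
per-site changes: [2, 1, 2, 3, 2]; total = 10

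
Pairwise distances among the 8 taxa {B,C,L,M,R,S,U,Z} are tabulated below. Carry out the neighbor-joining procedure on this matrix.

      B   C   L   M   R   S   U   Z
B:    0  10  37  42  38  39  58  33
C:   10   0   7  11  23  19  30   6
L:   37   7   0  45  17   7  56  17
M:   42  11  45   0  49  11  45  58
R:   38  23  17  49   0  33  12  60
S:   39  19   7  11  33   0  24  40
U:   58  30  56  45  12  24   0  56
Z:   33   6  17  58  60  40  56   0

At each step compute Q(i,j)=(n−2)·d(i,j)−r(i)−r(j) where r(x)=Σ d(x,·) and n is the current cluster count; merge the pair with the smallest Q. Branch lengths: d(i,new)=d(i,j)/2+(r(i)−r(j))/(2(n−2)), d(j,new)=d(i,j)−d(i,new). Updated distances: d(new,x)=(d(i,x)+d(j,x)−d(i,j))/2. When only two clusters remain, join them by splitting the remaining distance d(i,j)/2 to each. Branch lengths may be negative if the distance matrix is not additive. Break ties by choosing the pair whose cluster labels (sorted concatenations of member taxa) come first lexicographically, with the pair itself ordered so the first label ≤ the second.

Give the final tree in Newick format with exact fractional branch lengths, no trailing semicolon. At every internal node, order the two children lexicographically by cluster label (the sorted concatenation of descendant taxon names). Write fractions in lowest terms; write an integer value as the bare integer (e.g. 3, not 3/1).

1. join R+U (d=12, Q=-441) ⇒ RU; edges |R|=23/12, |U|=121/12
  updated: d(B,RU)=42, d(C,RU)=41/2, d(L,RU)=61/2, d(M,RU)=41, d(RU,S)=45/2, d(RU,Z)=52
2. join M+S (d=11, Q=-583/2) ⇒ MS; edges |M|=249/20, |S|=-29/20
  updated: d(B,MS)=35, d(C,MS)=19/2, d(L,MS)=41/2, d(MS,RU)=105/4, d(MS,Z)=87/2
3. join MS+RU (d=105/4, Q=-201) ⇒ MRSU; edges |MS|=137/16, |RU|=283/16
  updated: d(B,MRSU)=203/8, d(C,MRSU)=15/8, d(L,MRSU)=99/8, d(MRSU,Z)=277/8
4. join L+Z (d=17, Q=-113) ⇒ LZ; edges |L|=45/8, |Z|=91/8
  updated: d(B,LZ)=53/2, d(C,LZ)=-2, d(LZ,MRSU)=15
5. join B+MRSU (d=203/8, Q=-427/8) ⇒ BMRSU; edges |B|=563/32, |MRSU|=249/32
  updated: d(BMRSU,C)=-27/4, d(BMRSU,LZ)=129/16
6. join BMRSU+C (d=-27/4, Q=11/16) ⇒ BCMRSU; edges |BMRSU|=53/32, |C|=-269/32
  updated: d(BCMRSU,LZ)=205/32
7. join BCMRSU+LZ (d=205/32) ⇒ BCLMRSUZ; edges |BCMRSU|=205/64, |LZ|=205/64
final tree: (((B:563/32,((M:249/20,S:-29/20):137/16,(R:23/12,U:121/12):283/16):249/32):53/32,C:-269/32):205/64,(L:45/8,Z:91/8):205/64)
total length: 2921/32

(((B:563/32,((M:249/20,S:-29/20):137/16,(R:23/12,U:121/12):283/16):249/32):53/32,C:-269/32):205/64,(L:45/8,Z:91/8):205/64)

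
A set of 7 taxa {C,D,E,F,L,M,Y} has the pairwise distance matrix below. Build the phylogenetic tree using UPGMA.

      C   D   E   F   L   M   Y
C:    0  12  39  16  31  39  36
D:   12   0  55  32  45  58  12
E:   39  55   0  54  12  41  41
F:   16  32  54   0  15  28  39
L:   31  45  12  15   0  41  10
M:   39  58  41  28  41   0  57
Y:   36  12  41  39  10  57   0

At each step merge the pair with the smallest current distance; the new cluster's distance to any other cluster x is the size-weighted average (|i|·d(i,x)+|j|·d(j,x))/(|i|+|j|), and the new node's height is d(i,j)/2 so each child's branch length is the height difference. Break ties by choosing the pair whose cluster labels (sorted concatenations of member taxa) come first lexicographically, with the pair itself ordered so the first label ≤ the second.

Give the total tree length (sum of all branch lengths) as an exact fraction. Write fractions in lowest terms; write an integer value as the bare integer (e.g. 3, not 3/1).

step 1: merge (L,Y) at d=10; branch lengths L→5, Y→5; new cluster LY
  updated: d(C,LY)=67/2, d(D,LY)=57/2, d(E,LY)=53/2, d(F,LY)=27, d(LY,M)=49
step 2: merge (C,D) at d=12; branch lengths C→6, D→6; new cluster CD
  updated: d(CD,E)=47, d(CD,F)=24, d(CD,LY)=31, d(CD,M)=97/2
step 3: merge (CD,F) at d=24; branch lengths CD→6, F→12; new cluster CDF
  updated: d(CDF,E)=148/3, d(CDF,LY)=89/3, d(CDF,M)=125/3
step 4: merge (E,LY) at d=53/2; branch lengths E→53/4, LY→33/4; new cluster ELY
  updated: d(CDF,ELY)=326/9, d(ELY,M)=139/3
step 5: merge (CDF,ELY) at d=326/9; branch lengths CDF→55/9, ELY→175/36; new cluster CDEFLY
  updated: d(CDEFLY,M)=44
step 6: merge (CDEFLY,M) at d=44; branch lengths CDEFLY→35/9, M→22; new cluster CDEFLMY
final tree: ((((C:6,D:6):6,F:12):55/9,(E:53/4,(L:5,Y:5):33/4):175/36):35/9,M:22)
total length: 3541/36

3541/36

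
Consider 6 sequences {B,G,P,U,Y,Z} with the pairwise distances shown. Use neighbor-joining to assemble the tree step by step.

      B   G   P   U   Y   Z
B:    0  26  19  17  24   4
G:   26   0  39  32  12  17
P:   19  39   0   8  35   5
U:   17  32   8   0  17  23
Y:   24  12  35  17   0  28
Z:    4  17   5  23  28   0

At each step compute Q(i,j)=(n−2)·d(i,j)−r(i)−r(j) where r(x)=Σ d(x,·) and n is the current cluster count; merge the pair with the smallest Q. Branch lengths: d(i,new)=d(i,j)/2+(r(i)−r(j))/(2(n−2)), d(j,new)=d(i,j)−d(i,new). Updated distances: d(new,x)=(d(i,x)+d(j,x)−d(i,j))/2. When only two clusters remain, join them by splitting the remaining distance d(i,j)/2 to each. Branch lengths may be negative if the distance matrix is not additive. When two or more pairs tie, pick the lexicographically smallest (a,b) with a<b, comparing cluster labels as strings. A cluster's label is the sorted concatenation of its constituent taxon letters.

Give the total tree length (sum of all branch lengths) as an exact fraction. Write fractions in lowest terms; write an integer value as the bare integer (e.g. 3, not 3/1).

189/4

1. join G+Y (d=12, Q=-194) ⇒ GY; edges |G|=29/4, |Y|=19/4
  updated: d(B,GY)=19, d(GY,P)=31, d(GY,U)=37/2, d(GY,Z)=33/2
2. join P+U (d=8, Q=-211/2) ⇒ PU; edges |P|=41/12, |U|=55/12
  updated: d(B,PU)=14, d(GY,PU)=83/4, d(PU,Z)=10
3. join B+Z (d=4, Q=-119/2) ⇒ BZ; edges |B|=29/8, |Z|=3/8
  updated: d(BZ,GY)=63/4, d(BZ,PU)=10
4. join BZ+GY (d=63/4, Q=-93/2) ⇒ BGYZ; edges |BZ|=5/2, |GY|=53/4
  updated: d(BGYZ,PU)=15/2
5. join BGYZ+PU (d=15/2) ⇒ BGPUYZ; edges |BGYZ|=15/4, |PU|=15/4
final tree: (((B:29/8,Z:3/8):5/2,(G:29/4,Y:19/4):53/4):15/4,(P:41/12,U:55/12):15/4)
total length: 189/4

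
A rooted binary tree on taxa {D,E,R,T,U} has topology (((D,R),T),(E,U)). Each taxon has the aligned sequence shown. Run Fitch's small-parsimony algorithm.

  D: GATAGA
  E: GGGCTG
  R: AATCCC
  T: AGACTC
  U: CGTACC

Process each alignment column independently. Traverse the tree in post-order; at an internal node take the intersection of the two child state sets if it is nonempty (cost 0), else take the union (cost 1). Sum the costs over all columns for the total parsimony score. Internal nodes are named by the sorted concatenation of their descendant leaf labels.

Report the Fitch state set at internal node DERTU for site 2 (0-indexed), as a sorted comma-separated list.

T

[col 0] DR: children D:{G}, R:{A} ∪→ {A,G}; cost 1
[col 0] DRT: children DR:{A,G}, T:{A} ∩→ {A}; cost 0
[col 0] EU: children E:{G}, U:{C} ∪→ {C,G}; cost 1
[col 0] DERTU: children DRT:{A}, EU:{C,G} ∪→ {A,C,G}; cost 1
[col 1] DR: children D:{A}, R:{A} ∩→ {A}; cost 0
[col 1] DRT: children DR:{A}, T:{G} ∪→ {A,G}; cost 1
[col 1] EU: children E:{G}, U:{G} ∩→ {G}; cost 0
[col 1] DERTU: children DRT:{A,G}, EU:{G} ∩→ {G}; cost 0
[col 2] DR: children D:{T}, R:{T} ∩→ {T}; cost 0
[col 2] DRT: children DR:{T}, T:{A} ∪→ {A,T}; cost 1
[col 2] EU: children E:{G}, U:{T} ∪→ {G,T}; cost 1
[col 2] DERTU: children DRT:{A,T}, EU:{G,T} ∩→ {T}; cost 0
[col 3] DR: children D:{A}, R:{C} ∪→ {A,C}; cost 1
[col 3] DRT: children DR:{A,C}, T:{C} ∩→ {C}; cost 0
[col 3] EU: children E:{C}, U:{A} ∪→ {A,C}; cost 1
[col 3] DERTU: children DRT:{C}, EU:{A,C} ∩→ {C}; cost 0
[col 4] DR: children D:{G}, R:{C} ∪→ {C,G}; cost 1
[col 4] DRT: children DR:{C,G}, T:{T} ∪→ {C,G,T}; cost 1
[col 4] EU: children E:{T}, U:{C} ∪→ {C,T}; cost 1
[col 4] DERTU: children DRT:{C,G,T}, EU:{C,T} ∩→ {C,T}; cost 0
[col 5] DR: children D:{A}, R:{C} ∪→ {A,C}; cost 1
[col 5] DRT: children DR:{A,C}, T:{C} ∩→ {C}; cost 0
[col 5] EU: children E:{G}, U:{C} ∪→ {C,G}; cost 1
[col 5] DERTU: children DRT:{C}, EU:{C,G} ∩→ {C}; cost 0
per-site changes: [3, 1, 2, 2, 3, 2]; total = 13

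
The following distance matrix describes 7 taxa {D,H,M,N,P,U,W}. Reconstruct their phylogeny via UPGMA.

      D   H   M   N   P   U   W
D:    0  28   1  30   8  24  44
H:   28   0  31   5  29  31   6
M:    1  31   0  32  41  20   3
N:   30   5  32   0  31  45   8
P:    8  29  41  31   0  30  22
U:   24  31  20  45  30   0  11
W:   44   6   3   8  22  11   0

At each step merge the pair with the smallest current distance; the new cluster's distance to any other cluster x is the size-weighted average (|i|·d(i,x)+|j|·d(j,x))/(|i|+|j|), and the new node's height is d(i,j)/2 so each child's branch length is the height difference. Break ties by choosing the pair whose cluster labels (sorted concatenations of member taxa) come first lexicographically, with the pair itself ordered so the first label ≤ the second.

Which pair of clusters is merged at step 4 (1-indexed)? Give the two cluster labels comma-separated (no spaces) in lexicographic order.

iteration 1: select D,M (d=1); attach at lengths (1/2, 1/2); label the merged cluster DM
  updated: d(DM,H)=59/2, d(DM,N)=31, d(DM,P)=49/2, d(DM,U)=22, d(DM,W)=47/2
iteration 2: select H,N (d=5); attach at lengths (5/2, 5/2); label the merged cluster HN
  updated: d(DM,HN)=121/4, d(HN,P)=30, d(HN,U)=38, d(HN,W)=7
iteration 3: select HN,W (d=7); attach at lengths (1, 7/2); label the merged cluster HNW
  updated: d(DM,HNW)=28, d(HNW,P)=82/3, d(HNW,U)=29
iteration 4: select DM,U (d=22); attach at lengths (21/2, 11); label the merged cluster DMU
  updated: d(DMU,HNW)=85/3, d(DMU,P)=79/3
iteration 5: select DMU,P (d=79/3); attach at lengths (13/6, 79/6); label the merged cluster DMPU
  updated: d(DMPU,HNW)=337/12
iteration 6: select DMPU,HNW (d=337/12); attach at lengths (7/8, 253/24); label the merged cluster DHMNPUW
final tree: ((((D:1/2,M:1/2):21/2,U:11):13/6,P:79/6):7/8,((H:5/2,N:5/2):1,W:7/2):253/24)
total length: 235/4

DM,U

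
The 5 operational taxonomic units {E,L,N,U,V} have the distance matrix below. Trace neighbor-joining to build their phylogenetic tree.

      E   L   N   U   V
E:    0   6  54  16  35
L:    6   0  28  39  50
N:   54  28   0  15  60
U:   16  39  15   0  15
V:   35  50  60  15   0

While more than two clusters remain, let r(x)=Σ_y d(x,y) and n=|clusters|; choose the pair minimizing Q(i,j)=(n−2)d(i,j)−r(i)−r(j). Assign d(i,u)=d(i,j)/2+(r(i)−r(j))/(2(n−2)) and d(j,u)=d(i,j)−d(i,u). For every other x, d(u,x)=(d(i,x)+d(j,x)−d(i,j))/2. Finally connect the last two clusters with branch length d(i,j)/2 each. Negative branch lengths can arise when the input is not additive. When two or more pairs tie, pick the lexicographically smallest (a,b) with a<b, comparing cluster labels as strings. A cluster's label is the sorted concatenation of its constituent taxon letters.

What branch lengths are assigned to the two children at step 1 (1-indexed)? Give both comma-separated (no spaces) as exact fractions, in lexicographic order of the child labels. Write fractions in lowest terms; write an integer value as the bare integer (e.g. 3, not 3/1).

step 1: merge (E,L) at d=6, Q=-216; branch lengths E→1, L→5; new cluster EL
  updated: d(EL,N)=38, d(EL,U)=49/2, d(EL,V)=79/2
step 2: merge (EL,N) at d=38, Q=-139; branch lengths EL→65/4, N→87/4; new cluster ELN
  updated: d(ELN,U)=3/4, d(ELN,V)=123/4
step 3: merge (ELN,U) at d=3/4, Q=-93/2; branch lengths ELN→33/4, U→-15/2; new cluster ELNU
  updated: d(ELNU,V)=45/2
step 4: merge (ELNU,V) at d=45/2; branch lengths ELNU→45/4, V→45/4; new cluster ELNUV
final tree: ((((E:1,L:5):65/4,N:87/4):33/4,U:-15/2):45/4,V:45/4)
total length: 269/4

1,5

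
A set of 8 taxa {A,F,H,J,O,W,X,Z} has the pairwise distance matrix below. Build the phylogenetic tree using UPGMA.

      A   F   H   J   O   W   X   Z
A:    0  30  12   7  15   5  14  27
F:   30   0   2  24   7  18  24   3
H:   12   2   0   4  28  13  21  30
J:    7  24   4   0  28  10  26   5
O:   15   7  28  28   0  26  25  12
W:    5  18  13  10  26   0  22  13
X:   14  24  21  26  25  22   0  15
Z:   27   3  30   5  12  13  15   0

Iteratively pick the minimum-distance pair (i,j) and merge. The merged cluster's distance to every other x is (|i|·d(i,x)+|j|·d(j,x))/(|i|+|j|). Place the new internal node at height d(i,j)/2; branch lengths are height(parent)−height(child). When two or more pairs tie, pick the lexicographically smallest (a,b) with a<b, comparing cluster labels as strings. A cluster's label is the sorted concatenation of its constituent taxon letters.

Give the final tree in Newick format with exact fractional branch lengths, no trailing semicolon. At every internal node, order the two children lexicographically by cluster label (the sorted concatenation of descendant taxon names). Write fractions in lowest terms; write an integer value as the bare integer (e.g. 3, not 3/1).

1. join F+H (d=2) ⇒ FH; edges |F|=1, |H|=1
  updated: d(A,FH)=21, d(FH,J)=14, d(FH,O)=35/2, d(FH,W)=31/2, d(FH,X)=45/2, d(FH,Z)=33/2
2. join A+W (d=5) ⇒ AW; edges |A|=5/2, |W|=5/2
  updated: d(AW,FH)=73/4, d(AW,J)=17/2, d(AW,O)=41/2, d(AW,X)=18, d(AW,Z)=20
3. join J+Z (d=5) ⇒ JZ; edges |J|=5/2, |Z|=5/2
  updated: d(AW,JZ)=57/4, d(FH,JZ)=61/4, d(JZ,O)=20, d(JZ,X)=41/2
4. join AW+JZ (d=57/4) ⇒ AJWZ; edges |AW|=37/8, |JZ|=37/8
  updated: d(AJWZ,FH)=67/4, d(AJWZ,O)=81/4, d(AJWZ,X)=77/4
5. join AJWZ+FH (d=67/4) ⇒ AFHJWZ; edges |AJWZ|=5/4, |FH|=59/8
  updated: d(AFHJWZ,O)=58/3, d(AFHJWZ,X)=61/3
6. join AFHJWZ+O (d=58/3) ⇒ AFHJOWZ; edges |AFHJWZ|=31/24, |O|=29/3
  updated: d(AFHJOWZ,X)=21
7. join AFHJOWZ+X (d=21) ⇒ AFHJOWXZ; edges |AFHJOWZ|=5/6, |X|=21/2
final tree: (((((A:5/2,W:5/2):37/8,(J:5/2,Z:5/2):37/8):5/4,(F:1,H:1):59/8):31/24,O:29/3):5/6,X:21/2)
total length: 313/6

(((((A:5/2,W:5/2):37/8,(J:5/2,Z:5/2):37/8):5/4,(F:1,H:1):59/8):31/24,O:29/3):5/6,X:21/2)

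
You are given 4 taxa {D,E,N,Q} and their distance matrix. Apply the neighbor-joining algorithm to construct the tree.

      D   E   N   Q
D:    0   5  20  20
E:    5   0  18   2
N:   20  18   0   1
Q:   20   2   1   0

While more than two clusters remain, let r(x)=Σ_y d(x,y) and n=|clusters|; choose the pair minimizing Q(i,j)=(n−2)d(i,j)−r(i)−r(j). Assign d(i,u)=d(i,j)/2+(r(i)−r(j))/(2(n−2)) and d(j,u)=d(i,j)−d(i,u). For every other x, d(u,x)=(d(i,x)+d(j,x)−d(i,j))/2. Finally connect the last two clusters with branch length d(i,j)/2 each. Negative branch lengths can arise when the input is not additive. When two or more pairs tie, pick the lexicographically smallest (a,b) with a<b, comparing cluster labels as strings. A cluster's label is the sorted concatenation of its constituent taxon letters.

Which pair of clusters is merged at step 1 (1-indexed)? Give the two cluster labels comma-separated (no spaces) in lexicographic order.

D,E

iteration 1: select D,E (d=5, Q=-60); attach at lengths (15/2, -5/2); label the merged cluster DE
  updated: d(DE,N)=33/2, d(DE,Q)=17/2
iteration 2: select DE,N (d=33/2, Q=-26); attach at lengths (12, 9/2); label the merged cluster DEN
  updated: d(DEN,Q)=-7/2
iteration 3: select DEN,Q (d=-7/2); attach at lengths (-7/4, -7/4); label the merged cluster DENQ
final tree: (((D:15/2,E:-5/2):12,N:9/2):-7/4,Q:-7/4)
total length: 18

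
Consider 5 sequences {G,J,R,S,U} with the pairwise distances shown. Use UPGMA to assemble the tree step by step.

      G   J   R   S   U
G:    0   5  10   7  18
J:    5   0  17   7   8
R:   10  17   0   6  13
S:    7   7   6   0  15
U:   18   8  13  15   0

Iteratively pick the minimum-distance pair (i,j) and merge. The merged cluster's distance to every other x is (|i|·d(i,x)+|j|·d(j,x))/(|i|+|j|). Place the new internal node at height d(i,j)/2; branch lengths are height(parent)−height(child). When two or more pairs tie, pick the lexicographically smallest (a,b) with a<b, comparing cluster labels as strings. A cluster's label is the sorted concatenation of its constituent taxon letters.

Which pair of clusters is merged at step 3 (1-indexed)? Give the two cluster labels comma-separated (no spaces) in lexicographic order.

1. join G+J (d=5) ⇒ GJ; edges |G|=5/2, |J|=5/2
  updated: d(GJ,R)=27/2, d(GJ,S)=7, d(GJ,U)=13
2. join R+S (d=6) ⇒ RS; edges |R|=3, |S|=3
  updated: d(GJ,RS)=41/4, d(RS,U)=14
3. join GJ+RS (d=41/4) ⇒ GJRS; edges |GJ|=21/8, |RS|=17/8
  updated: d(GJRS,U)=27/2
4. join GJRS+U (d=27/2) ⇒ GJRSU; edges |GJRS|=13/8, |U|=27/4
final tree: (((G:5/2,J:5/2):21/8,(R:3,S:3):17/8):13/8,U:27/4)
total length: 193/8

GJ,RS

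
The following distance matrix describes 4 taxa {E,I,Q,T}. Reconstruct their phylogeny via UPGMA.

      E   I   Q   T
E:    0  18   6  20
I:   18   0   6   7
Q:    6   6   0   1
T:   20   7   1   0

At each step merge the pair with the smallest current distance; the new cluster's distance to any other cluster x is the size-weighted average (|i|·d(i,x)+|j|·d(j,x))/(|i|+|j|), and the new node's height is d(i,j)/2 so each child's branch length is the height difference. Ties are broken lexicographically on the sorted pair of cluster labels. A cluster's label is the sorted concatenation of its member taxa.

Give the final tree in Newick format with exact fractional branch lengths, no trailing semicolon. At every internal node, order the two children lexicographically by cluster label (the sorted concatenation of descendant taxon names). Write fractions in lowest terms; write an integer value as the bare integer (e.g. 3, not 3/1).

(E:22/3,(I:13/4,(Q:1/2,T:1/2):11/4):49/12)

iteration 1: select Q,T (d=1); attach at lengths (1/2, 1/2); label the merged cluster QT
  updated: d(E,QT)=13, d(I,QT)=13/2
iteration 2: select I,QT (d=13/2); attach at lengths (13/4, 11/4); label the merged cluster IQT
  updated: d(E,IQT)=44/3
iteration 3: select E,IQT (d=44/3); attach at lengths (22/3, 49/12); label the merged cluster EIQT
final tree: (E:22/3,(I:13/4,(Q:1/2,T:1/2):11/4):49/12)
total length: 221/12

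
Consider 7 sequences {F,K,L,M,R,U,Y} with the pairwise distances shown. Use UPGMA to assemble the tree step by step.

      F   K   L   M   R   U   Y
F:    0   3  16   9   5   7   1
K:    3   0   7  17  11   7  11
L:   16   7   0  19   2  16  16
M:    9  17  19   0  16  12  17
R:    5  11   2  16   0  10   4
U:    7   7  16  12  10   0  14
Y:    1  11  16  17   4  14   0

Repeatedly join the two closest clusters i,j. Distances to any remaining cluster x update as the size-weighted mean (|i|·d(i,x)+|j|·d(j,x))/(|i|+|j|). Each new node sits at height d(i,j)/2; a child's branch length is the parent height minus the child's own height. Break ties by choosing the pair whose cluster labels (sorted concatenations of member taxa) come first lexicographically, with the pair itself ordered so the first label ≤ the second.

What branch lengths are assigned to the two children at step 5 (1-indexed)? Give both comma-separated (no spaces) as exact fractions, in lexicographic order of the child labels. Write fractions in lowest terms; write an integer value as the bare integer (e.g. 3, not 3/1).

31/48,69/16

iteration 1: select F,Y (d=1); attach at lengths (1/2, 1/2); label the merged cluster FY
  updated: d(FY,K)=7, d(FY,L)=16, d(FY,M)=13, d(FY,R)=9/2, d(FY,U)=21/2
iteration 2: select L,R (d=2); attach at lengths (1, 1); label the merged cluster LR
  updated: d(FY,LR)=41/4, d(K,LR)=9, d(LR,M)=35/2, d(LR,U)=13
iteration 3: select FY,K (d=7); attach at lengths (3, 7/2); label the merged cluster FKY
  updated: d(FKY,LR)=59/6, d(FKY,M)=43/3, d(FKY,U)=28/3
iteration 4: select FKY,U (d=28/3); attach at lengths (7/6, 14/3); label the merged cluster FKUY
  updated: d(FKUY,LR)=85/8, d(FKUY,M)=55/4
iteration 5: select FKUY,LR (d=85/8); attach at lengths (31/48, 69/16); label the merged cluster FKLRUY
  updated: d(FKLRUY,M)=15
iteration 6: select FKLRUY,M (d=15); attach at lengths (35/16, 15/2); label the merged cluster FKLMRUY
final tree: (((((F:1/2,Y:1/2):3,K:7/2):7/6,U:14/3):31/48,(L:1,R:1):69/16):35/16,M:15/2)
total length: 1439/48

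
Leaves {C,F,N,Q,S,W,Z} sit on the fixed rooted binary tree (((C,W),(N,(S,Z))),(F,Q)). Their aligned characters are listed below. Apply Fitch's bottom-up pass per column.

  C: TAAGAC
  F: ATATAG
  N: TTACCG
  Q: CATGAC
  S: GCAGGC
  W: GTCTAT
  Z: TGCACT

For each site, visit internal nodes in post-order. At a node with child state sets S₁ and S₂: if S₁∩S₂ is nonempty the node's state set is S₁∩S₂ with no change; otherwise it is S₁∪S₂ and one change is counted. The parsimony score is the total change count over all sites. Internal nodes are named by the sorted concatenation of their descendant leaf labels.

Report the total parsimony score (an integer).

21

[col 0] CW: children C:{T}, W:{G} ∪→ {G,T}; cost 1
[col 0] SZ: children S:{G}, Z:{T} ∪→ {G,T}; cost 1
[col 0] NSZ: children N:{T}, SZ:{G,T} ∩→ {T}; cost 0
[col 0] CNSWZ: children CW:{G,T}, NSZ:{T} ∩→ {T}; cost 0
[col 0] FQ: children F:{A}, Q:{C} ∪→ {A,C}; cost 1
[col 0] CFNQSWZ: children CNSWZ:{T}, FQ:{A,C} ∪→ {A,C,T}; cost 1
[col 1] CW: children C:{A}, W:{T} ∪→ {A,T}; cost 1
[col 1] SZ: children S:{C}, Z:{G} ∪→ {C,G}; cost 1
[col 1] NSZ: children N:{T}, SZ:{C,G} ∪→ {C,G,T}; cost 1
[col 1] CNSWZ: children CW:{A,T}, NSZ:{C,G,T} ∩→ {T}; cost 0
[col 1] FQ: children F:{T}, Q:{A} ∪→ {A,T}; cost 1
[col 1] CFNQSWZ: children CNSWZ:{T}, FQ:{A,T} ∩→ {T}; cost 0
[col 2] CW: children C:{A}, W:{C} ∪→ {A,C}; cost 1
[col 2] SZ: children S:{A}, Z:{C} ∪→ {A,C}; cost 1
[col 2] NSZ: children N:{A}, SZ:{A,C} ∩→ {A}; cost 0
[col 2] CNSWZ: children CW:{A,C}, NSZ:{A} ∩→ {A}; cost 0
[col 2] FQ: children F:{A}, Q:{T} ∪→ {A,T}; cost 1
[col 2] CFNQSWZ: children CNSWZ:{A}, FQ:{A,T} ∩→ {A}; cost 0
[col 3] CW: children C:{G}, W:{T} ∪→ {G,T}; cost 1
[col 3] SZ: children S:{G}, Z:{A} ∪→ {A,G}; cost 1
[col 3] NSZ: children N:{C}, SZ:{A,G} ∪→ {A,C,G}; cost 1
[col 3] CNSWZ: children CW:{G,T}, NSZ:{A,C,G} ∩→ {G}; cost 0
[col 3] FQ: children F:{T}, Q:{G} ∪→ {G,T}; cost 1
[col 3] CFNQSWZ: children CNSWZ:{G}, FQ:{G,T} ∩→ {G}; cost 0
[col 4] CW: children C:{A}, W:{A} ∩→ {A}; cost 0
[col 4] SZ: children S:{G}, Z:{C} ∪→ {C,G}; cost 1
[col 4] NSZ: children N:{C}, SZ:{C,G} ∩→ {C}; cost 0
[col 4] CNSWZ: children CW:{A}, NSZ:{C} ∪→ {A,C}; cost 1
[col 4] FQ: children F:{A}, Q:{A} ∩→ {A}; cost 0
[col 4] CFNQSWZ: children CNSWZ:{A,C}, FQ:{A} ∩→ {A}; cost 0
[col 5] CW: children C:{C}, W:{T} ∪→ {C,T}; cost 1
[col 5] SZ: children S:{C}, Z:{T} ∪→ {C,T}; cost 1
[col 5] NSZ: children N:{G}, SZ:{C,T} ∪→ {C,G,T}; cost 1
[col 5] CNSWZ: children CW:{C,T}, NSZ:{C,G,T} ∩→ {C,T}; cost 0
[col 5] FQ: children F:{G}, Q:{C} ∪→ {C,G}; cost 1
[col 5] CFNQSWZ: children CNSWZ:{C,T}, FQ:{C,G} ∩→ {C}; cost 0
per-site changes: [4, 4, 3, 4, 2, 4]; total = 21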